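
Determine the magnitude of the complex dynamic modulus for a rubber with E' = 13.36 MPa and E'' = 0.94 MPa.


|E*| = sqrt(E'^2 + E''^2)
= sqrt(13.36^2 + 0.94^2)
= sqrt(178.4896 + 0.8836)
= 13.393 MPa

13.393 MPa


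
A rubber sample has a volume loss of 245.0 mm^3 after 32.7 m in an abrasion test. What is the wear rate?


Rate = volume_loss / distance
= 245.0 / 32.7
= 7.492 mm^3/m

7.492 mm^3/m


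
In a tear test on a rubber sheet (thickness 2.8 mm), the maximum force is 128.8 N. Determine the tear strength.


Tear strength = force / thickness
= 128.8 / 2.8
= 46.0 N/mm

46.0 N/mm


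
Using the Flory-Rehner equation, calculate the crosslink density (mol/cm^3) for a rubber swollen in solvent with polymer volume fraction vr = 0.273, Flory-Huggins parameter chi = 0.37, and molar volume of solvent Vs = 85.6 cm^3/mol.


ln(1 - vr) = ln(1 - 0.273) = -0.3188
Numerator = -((-0.3188) + 0.273 + 0.37 * 0.273^2) = 0.0183
Denominator = 85.6 * (0.273^(1/3) - 0.273/2) = 43.8456
nu = 0.0183 / 43.8456 = 4.1630e-04 mol/cm^3

4.1630e-04 mol/cm^3


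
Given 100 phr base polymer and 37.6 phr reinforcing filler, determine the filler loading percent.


Filler % = filler / (rubber + filler) * 100
= 37.6 / (100 + 37.6) * 100
= 37.6 / 137.6 * 100
= 27.33%

27.33%


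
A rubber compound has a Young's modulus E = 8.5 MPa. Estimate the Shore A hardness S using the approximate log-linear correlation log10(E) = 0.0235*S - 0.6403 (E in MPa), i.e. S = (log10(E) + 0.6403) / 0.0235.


log10(E) = 0.0235*S - 0.6403  =>  S = (log10(E) + 0.6403) / 0.0235
log10(8.5) = 0.929419
S = (0.929419 + 0.6403) / 0.0235 = 1.569719 / 0.0235
S = 66.8

Shore A = 66.8


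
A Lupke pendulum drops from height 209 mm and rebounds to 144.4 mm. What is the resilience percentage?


Resilience = h_rebound / h_drop * 100
= 144.4 / 209 * 100
= 69.1%

69.1%


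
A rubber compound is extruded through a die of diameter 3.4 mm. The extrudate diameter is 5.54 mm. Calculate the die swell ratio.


Die swell ratio = D_extrudate / D_die
= 5.54 / 3.4
= 1.629

Die swell = 1.629


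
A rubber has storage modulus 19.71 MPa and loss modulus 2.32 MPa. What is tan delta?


tan delta = E'' / E'
= 2.32 / 19.71
= 0.1177

tan delta = 0.1177


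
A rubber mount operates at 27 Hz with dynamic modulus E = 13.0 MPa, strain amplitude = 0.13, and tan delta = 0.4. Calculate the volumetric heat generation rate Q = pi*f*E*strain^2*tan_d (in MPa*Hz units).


Q = pi * f * E * strain^2 * tan_d
= pi * 27 * 13.0 * 0.13^2 * 0.4
= pi * 27 * 13.0 * 0.0169 * 0.4
= 7.4542

Q = 7.4542


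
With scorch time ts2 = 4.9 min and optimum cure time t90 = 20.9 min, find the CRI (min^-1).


CRI = 100 / (t90 - ts2)
= 100 / (20.9 - 4.9)
= 100 / 16.0
= 6.25 min^-1

6.25 min^-1


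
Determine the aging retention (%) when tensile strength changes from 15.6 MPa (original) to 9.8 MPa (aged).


Retention = aged / original * 100
= 9.8 / 15.6 * 100
= 62.8%

62.8%


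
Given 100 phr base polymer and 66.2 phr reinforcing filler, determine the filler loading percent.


Filler % = filler / (rubber + filler) * 100
= 66.2 / (100 + 66.2) * 100
= 66.2 / 166.2 * 100
= 39.83%

39.83%


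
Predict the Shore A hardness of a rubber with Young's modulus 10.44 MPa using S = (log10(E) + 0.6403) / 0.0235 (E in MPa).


log10(E) = 0.0235*S - 0.6403  =>  S = (log10(E) + 0.6403) / 0.0235
log10(10.44) = 1.018700
S = (1.018700 + 0.6403) / 0.0235 = 1.659000 / 0.0235
S = 70.6

Shore A = 70.6


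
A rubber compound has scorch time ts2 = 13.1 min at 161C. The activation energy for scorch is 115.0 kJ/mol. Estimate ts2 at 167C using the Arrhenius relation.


Convert temperatures: T1 = 161 + 273.15 = 434.15 K, T2 = 167 + 273.15 = 440.15 K
ts2_new = 13.1 * exp(115000 / 8.314 * (1/440.15 - 1/434.15))
1/T2 - 1/T1 = -3.1399e-05
ts2_new = 8.49 min

8.49 min


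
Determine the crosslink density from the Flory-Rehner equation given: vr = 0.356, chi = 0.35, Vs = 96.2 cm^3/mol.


ln(1 - vr) = ln(1 - 0.356) = -0.4401
Numerator = -((-0.4401) + 0.356 + 0.35 * 0.356^2) = 0.0397
Denominator = 96.2 * (0.356^(1/3) - 0.356/2) = 51.0566
nu = 0.0397 / 51.0566 = 7.7755e-04 mol/cm^3

7.7755e-04 mol/cm^3


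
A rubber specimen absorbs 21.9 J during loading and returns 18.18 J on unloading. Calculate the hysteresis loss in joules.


Hysteresis loss = loading - unloading
= 21.9 - 18.18
= 3.72 J

3.72 J


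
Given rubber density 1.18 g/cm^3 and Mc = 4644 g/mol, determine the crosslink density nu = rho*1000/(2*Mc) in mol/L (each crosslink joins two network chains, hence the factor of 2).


nu = rho * 1000 / (2 * Mc)
nu = 1.18 * 1000 / (2 * 4644)
nu = 1180.0 / 9288
nu = 0.1270 mol/L

0.1270 mol/L


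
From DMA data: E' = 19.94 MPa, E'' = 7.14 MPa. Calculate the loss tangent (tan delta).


tan delta = E'' / E'
= 7.14 / 19.94
= 0.3581

tan delta = 0.3581


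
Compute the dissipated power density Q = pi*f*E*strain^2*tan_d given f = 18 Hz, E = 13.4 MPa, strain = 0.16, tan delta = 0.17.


Q = pi * f * E * strain^2 * tan_d
= pi * 18 * 13.4 * 0.16^2 * 0.17
= pi * 18 * 13.4 * 0.0256 * 0.17
= 3.2977

Q = 3.2977


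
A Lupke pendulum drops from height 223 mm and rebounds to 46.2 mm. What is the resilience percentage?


Resilience = h_rebound / h_drop * 100
= 46.2 / 223 * 100
= 20.7%

20.7%


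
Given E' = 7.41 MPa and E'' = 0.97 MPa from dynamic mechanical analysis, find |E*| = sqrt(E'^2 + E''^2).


|E*| = sqrt(E'^2 + E''^2)
= sqrt(7.41^2 + 0.97^2)
= sqrt(54.9081 + 0.9409)
= 7.473 MPa

7.473 MPa


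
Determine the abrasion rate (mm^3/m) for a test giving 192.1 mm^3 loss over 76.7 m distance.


Rate = volume_loss / distance
= 192.1 / 76.7
= 2.505 mm^3/m

2.505 mm^3/m


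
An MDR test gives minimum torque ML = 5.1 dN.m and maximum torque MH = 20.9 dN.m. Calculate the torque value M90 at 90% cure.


M90 = ML + 0.9 * (MH - ML)
M90 = 5.1 + 0.9 * (20.9 - 5.1)
M90 = 5.1 + 0.9 * 15.8
M90 = 19.32 dN.m

19.32 dN.m


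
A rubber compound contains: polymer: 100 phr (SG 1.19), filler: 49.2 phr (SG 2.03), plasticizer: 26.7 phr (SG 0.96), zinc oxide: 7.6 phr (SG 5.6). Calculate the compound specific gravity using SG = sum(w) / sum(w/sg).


Sum of weights = 183.5
Volume contributions:
  polymer: 100/1.19 = 84.0336
  filler: 49.2/2.03 = 24.2365
  plasticizer: 26.7/0.96 = 27.8125
  zinc oxide: 7.6/5.6 = 1.3571
Sum of volumes = 137.4397
SG = 183.5 / 137.4397 = 1.335

SG = 1.335


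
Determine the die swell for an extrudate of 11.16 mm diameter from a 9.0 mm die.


Die swell ratio = D_extrudate / D_die
= 11.16 / 9.0
= 1.24

Die swell = 1.24


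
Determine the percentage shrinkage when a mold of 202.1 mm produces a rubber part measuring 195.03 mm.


Shrinkage = (mold - part) / mold * 100
= (202.1 - 195.03) / 202.1 * 100
= 7.07 / 202.1 * 100
= 3.5%

3.5%


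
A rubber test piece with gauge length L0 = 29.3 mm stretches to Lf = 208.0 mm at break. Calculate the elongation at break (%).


Elongation = (Lf - L0) / L0 * 100
= (208.0 - 29.3) / 29.3 * 100
= 178.7 / 29.3 * 100
= 609.9%

609.9%


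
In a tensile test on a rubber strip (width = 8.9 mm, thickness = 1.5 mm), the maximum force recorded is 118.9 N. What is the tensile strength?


Area = width * thickness = 8.9 * 1.5 = 13.35 mm^2
TS = force / area = 118.9 / 13.35 = 8.91 MPa

8.91 MPa


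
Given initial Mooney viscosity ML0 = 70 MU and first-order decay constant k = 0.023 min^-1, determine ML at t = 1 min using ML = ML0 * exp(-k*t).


ML = ML0 * exp(-k * t)
ML = 70 * exp(-0.023 * 1)
ML = 70 * 0.9773
ML = 68.41 MU

68.41 MU


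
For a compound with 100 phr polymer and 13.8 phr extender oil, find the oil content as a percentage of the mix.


Oil % = oil / (100 + oil) * 100
= 13.8 / (100 + 13.8) * 100
= 13.8 / 113.8 * 100
= 12.13%

12.13%


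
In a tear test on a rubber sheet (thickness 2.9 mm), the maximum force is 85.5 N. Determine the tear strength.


Tear strength = force / thickness
= 85.5 / 2.9
= 29.48 N/mm

29.48 N/mm


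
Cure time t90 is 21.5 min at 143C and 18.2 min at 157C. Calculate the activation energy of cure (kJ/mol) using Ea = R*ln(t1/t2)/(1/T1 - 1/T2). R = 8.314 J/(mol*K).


T1 = 416.15 K, T2 = 430.15 K
1/T1 - 1/T2 = 7.8209e-05
ln(t1/t2) = ln(21.5/18.2) = 0.1666
Ea = 8.314 * 0.1666 / 7.8209e-05 = 17713.6680 J/mol
Ea = 17.71 kJ/mol

17.71 kJ/mol


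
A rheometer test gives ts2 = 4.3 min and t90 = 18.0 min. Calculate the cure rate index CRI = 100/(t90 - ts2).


CRI = 100 / (t90 - ts2)
= 100 / (18.0 - 4.3)
= 100 / 13.7
= 7.3 min^-1

7.3 min^-1


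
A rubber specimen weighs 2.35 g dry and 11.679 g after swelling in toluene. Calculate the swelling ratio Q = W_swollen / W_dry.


Q = W_swollen / W_dry
Q = 11.679 / 2.35
Q = 4.97

Q = 4.97


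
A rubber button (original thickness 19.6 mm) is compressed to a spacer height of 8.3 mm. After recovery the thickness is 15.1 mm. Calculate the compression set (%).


CS = (t0 - recovered) / (t0 - ts) * 100
= (19.6 - 15.1) / (19.6 - 8.3) * 100
= 4.5 / 11.3 * 100
= 39.8%

39.8%


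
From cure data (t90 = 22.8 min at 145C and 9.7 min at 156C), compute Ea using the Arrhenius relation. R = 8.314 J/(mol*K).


T1 = 418.15 K, T2 = 429.15 K
1/T1 - 1/T2 = 6.1299e-05
ln(t1/t2) = ln(22.8/9.7) = 0.8546
Ea = 8.314 * 0.8546 / 6.1299e-05 = 115914.8426 J/mol
Ea = 115.91 kJ/mol

115.91 kJ/mol


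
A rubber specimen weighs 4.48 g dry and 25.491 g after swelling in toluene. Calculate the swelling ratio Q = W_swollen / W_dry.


Q = W_swollen / W_dry
Q = 25.491 / 4.48
Q = 5.69

Q = 5.69


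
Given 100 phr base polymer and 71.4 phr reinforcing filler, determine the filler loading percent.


Filler % = filler / (rubber + filler) * 100
= 71.4 / (100 + 71.4) * 100
= 71.4 / 171.4 * 100
= 41.66%

41.66%


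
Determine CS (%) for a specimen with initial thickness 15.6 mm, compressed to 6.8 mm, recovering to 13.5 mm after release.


CS = (t0 - recovered) / (t0 - ts) * 100
= (15.6 - 13.5) / (15.6 - 6.8) * 100
= 2.1 / 8.8 * 100
= 23.9%

23.9%


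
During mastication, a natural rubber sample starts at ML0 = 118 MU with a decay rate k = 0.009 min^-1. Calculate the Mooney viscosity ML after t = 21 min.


ML = ML0 * exp(-k * t)
ML = 118 * exp(-0.009 * 21)
ML = 118 * 0.8278
ML = 97.68 MU

97.68 MU


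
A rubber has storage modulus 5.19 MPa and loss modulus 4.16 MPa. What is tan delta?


tan delta = E'' / E'
= 4.16 / 5.19
= 0.8015

tan delta = 0.8015


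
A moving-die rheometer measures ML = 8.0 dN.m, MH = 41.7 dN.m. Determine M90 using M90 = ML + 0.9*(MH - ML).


M90 = ML + 0.9 * (MH - ML)
M90 = 8.0 + 0.9 * (41.7 - 8.0)
M90 = 8.0 + 0.9 * 33.7
M90 = 38.33 dN.m

38.33 dN.m


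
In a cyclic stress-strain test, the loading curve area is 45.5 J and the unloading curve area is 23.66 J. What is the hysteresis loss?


Hysteresis loss = loading - unloading
= 45.5 - 23.66
= 21.84 J

21.84 J


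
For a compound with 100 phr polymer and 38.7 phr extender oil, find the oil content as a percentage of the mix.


Oil % = oil / (100 + oil) * 100
= 38.7 / (100 + 38.7) * 100
= 38.7 / 138.7 * 100
= 27.9%

27.9%


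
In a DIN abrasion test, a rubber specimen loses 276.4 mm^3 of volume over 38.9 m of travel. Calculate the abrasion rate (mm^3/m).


Rate = volume_loss / distance
= 276.4 / 38.9
= 7.105 mm^3/m

7.105 mm^3/m


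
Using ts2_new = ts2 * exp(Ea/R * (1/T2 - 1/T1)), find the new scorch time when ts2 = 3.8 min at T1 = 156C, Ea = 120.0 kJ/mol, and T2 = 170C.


Convert temperatures: T1 = 156 + 273.15 = 429.15 K, T2 = 170 + 273.15 = 443.15 K
ts2_new = 3.8 * exp(120000 / 8.314 * (1/443.15 - 1/429.15))
1/T2 - 1/T1 = -7.3615e-05
ts2_new = 1.31 min

1.31 min


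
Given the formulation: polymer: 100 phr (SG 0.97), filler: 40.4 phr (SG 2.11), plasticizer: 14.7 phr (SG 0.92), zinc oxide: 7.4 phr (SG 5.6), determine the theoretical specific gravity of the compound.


Sum of weights = 162.5
Volume contributions:
  polymer: 100/0.97 = 103.0928
  filler: 40.4/2.11 = 19.1469
  plasticizer: 14.7/0.92 = 15.9783
  zinc oxide: 7.4/5.6 = 1.3214
Sum of volumes = 139.5394
SG = 162.5 / 139.5394 = 1.165

SG = 1.165


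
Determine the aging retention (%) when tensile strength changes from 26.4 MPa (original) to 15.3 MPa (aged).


Retention = aged / original * 100
= 15.3 / 26.4 * 100
= 58.0%

58.0%


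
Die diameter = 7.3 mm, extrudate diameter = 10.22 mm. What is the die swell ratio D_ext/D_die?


Die swell ratio = D_extrudate / D_die
= 10.22 / 7.3
= 1.4

Die swell = 1.4


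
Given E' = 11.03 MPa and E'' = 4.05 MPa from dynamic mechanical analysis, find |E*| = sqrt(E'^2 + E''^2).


|E*| = sqrt(E'^2 + E''^2)
= sqrt(11.03^2 + 4.05^2)
= sqrt(121.6609 + 16.4025)
= 11.75 MPa

11.75 MPa


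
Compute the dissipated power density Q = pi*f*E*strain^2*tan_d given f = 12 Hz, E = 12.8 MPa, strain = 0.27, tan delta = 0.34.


Q = pi * f * E * strain^2 * tan_d
= pi * 12 * 12.8 * 0.27^2 * 0.34
= pi * 12 * 12.8 * 0.0729 * 0.34
= 11.9605

Q = 11.9605


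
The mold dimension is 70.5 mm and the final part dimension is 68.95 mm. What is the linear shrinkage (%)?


Shrinkage = (mold - part) / mold * 100
= (70.5 - 68.95) / 70.5 * 100
= 1.55 / 70.5 * 100
= 2.2%

2.2%


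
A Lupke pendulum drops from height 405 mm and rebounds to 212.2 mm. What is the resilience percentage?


Resilience = h_rebound / h_drop * 100
= 212.2 / 405 * 100
= 52.4%

52.4%


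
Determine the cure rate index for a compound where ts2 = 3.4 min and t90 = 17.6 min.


CRI = 100 / (t90 - ts2)
= 100 / (17.6 - 3.4)
= 100 / 14.2
= 7.04 min^-1

7.04 min^-1


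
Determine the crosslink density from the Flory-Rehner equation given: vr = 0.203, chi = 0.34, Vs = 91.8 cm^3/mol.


ln(1 - vr) = ln(1 - 0.203) = -0.2269
Numerator = -((-0.2269) + 0.203 + 0.34 * 0.203^2) = 0.0099
Denominator = 91.8 * (0.203^(1/3) - 0.203/2) = 44.6344
nu = 0.0099 / 44.6344 = 2.2157e-04 mol/cm^3

2.2157e-04 mol/cm^3


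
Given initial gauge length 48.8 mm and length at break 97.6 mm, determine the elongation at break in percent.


Elongation = (Lf - L0) / L0 * 100
= (97.6 - 48.8) / 48.8 * 100
= 48.8 / 48.8 * 100
= 100.0%

100.0%


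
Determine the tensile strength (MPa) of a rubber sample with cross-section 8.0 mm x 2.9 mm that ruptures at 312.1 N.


Area = width * thickness = 8.0 * 2.9 = 23.2 mm^2
TS = force / area = 312.1 / 23.2 = 13.45 MPa

13.45 MPa


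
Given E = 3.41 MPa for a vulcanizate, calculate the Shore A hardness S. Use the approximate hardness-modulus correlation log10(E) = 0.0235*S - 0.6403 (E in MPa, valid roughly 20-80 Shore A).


log10(E) = 0.0235*S - 0.6403  =>  S = (log10(E) + 0.6403) / 0.0235
log10(3.41) = 0.532754
S = (0.532754 + 0.6403) / 0.0235 = 1.173054 / 0.0235
S = 49.9

Shore A = 49.9


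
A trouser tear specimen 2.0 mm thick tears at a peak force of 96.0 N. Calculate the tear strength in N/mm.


Tear strength = force / thickness
= 96.0 / 2.0
= 48.0 N/mm

48.0 N/mm


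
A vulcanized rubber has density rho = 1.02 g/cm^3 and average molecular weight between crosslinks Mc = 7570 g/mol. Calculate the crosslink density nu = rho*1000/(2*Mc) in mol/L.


nu = rho * 1000 / (2 * Mc)
nu = 1.02 * 1000 / (2 * 7570)
nu = 1020.0 / 15140
nu = 0.0674 mol/L

0.0674 mol/L


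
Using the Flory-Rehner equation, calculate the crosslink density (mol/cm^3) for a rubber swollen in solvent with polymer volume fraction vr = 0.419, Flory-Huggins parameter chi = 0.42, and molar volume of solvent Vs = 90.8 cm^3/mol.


ln(1 - vr) = ln(1 - 0.419) = -0.5430
Numerator = -((-0.5430) + 0.419 + 0.42 * 0.419^2) = 0.0503
Denominator = 90.8 * (0.419^(1/3) - 0.419/2) = 48.9224
nu = 0.0503 / 48.9224 = 0.0010 mol/cm^3

0.0010 mol/cm^3


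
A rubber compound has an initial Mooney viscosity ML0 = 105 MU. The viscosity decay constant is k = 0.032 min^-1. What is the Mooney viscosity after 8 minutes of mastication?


ML = ML0 * exp(-k * t)
ML = 105 * exp(-0.032 * 8)
ML = 105 * 0.7741
ML = 81.28 MU

81.28 MU


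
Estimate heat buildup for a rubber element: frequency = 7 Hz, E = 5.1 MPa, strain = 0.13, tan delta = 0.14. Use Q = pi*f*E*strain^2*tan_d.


Q = pi * f * E * strain^2 * tan_d
= pi * 7 * 5.1 * 0.13^2 * 0.14
= pi * 7 * 5.1 * 0.0169 * 0.14
= 0.2654

Q = 0.2654


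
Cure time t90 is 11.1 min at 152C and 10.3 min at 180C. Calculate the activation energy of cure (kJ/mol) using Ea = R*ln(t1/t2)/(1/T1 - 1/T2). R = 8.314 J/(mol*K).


T1 = 425.15 K, T2 = 453.15 K
1/T1 - 1/T2 = 1.4534e-04
ln(t1/t2) = ln(11.1/10.3) = 0.0748
Ea = 8.314 * 0.0748 / 1.4534e-04 = 4279.0247 J/mol
Ea = 4.28 kJ/mol

4.28 kJ/mol


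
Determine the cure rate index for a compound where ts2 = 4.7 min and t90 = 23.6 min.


CRI = 100 / (t90 - ts2)
= 100 / (23.6 - 4.7)
= 100 / 18.9
= 5.29 min^-1

5.29 min^-1


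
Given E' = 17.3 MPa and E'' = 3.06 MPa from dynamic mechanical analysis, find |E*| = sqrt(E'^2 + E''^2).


|E*| = sqrt(E'^2 + E''^2)
= sqrt(17.3^2 + 3.06^2)
= sqrt(299.2900 + 9.3636)
= 17.569 MPa

17.569 MPa


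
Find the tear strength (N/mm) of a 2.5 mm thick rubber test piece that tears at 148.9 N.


Tear strength = force / thickness
= 148.9 / 2.5
= 59.56 N/mm

59.56 N/mm


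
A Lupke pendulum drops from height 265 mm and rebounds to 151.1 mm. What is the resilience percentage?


Resilience = h_rebound / h_drop * 100
= 151.1 / 265 * 100
= 57.0%

57.0%


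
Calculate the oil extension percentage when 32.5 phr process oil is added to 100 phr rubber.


Oil % = oil / (100 + oil) * 100
= 32.5 / (100 + 32.5) * 100
= 32.5 / 132.5 * 100
= 24.53%

24.53%


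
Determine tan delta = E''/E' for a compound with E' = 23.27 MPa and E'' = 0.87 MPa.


tan delta = E'' / E'
= 0.87 / 23.27
= 0.0374

tan delta = 0.0374


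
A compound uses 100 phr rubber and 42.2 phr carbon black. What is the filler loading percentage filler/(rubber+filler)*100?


Filler % = filler / (rubber + filler) * 100
= 42.2 / (100 + 42.2) * 100
= 42.2 / 142.2 * 100
= 29.68%

29.68%


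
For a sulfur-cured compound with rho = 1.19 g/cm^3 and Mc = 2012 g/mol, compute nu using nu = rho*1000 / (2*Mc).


nu = rho * 1000 / (2 * Mc)
nu = 1.19 * 1000 / (2 * 2012)
nu = 1190.0 / 4024
nu = 0.2957 mol/L

0.2957 mol/L


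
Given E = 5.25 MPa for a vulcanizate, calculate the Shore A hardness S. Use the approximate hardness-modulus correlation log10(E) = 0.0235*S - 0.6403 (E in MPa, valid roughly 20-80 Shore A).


log10(E) = 0.0235*S - 0.6403  =>  S = (log10(E) + 0.6403) / 0.0235
log10(5.25) = 0.720159
S = (0.720159 + 0.6403) / 0.0235 = 1.360459 / 0.0235
S = 57.9

Shore A = 57.9


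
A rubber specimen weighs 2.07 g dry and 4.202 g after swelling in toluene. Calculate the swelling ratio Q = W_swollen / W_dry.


Q = W_swollen / W_dry
Q = 4.202 / 2.07
Q = 2.03

Q = 2.03


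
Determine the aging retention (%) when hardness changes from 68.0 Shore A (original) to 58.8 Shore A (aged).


Retention = aged / original * 100
= 58.8 / 68.0 * 100
= 86.5%

86.5%


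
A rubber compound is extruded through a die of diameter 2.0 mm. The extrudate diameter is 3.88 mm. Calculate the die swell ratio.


Die swell ratio = D_extrudate / D_die
= 3.88 / 2.0
= 1.94

Die swell = 1.94


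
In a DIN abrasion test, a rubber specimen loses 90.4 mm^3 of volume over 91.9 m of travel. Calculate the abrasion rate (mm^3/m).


Rate = volume_loss / distance
= 90.4 / 91.9
= 0.984 mm^3/m

0.984 mm^3/m


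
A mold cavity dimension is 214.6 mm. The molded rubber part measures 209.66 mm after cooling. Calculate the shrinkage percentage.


Shrinkage = (mold - part) / mold * 100
= (214.6 - 209.66) / 214.6 * 100
= 4.94 / 214.6 * 100
= 2.3%

2.3%


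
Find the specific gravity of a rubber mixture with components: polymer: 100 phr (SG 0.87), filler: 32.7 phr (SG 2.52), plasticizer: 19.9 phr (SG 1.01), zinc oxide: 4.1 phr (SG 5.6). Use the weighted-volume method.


Sum of weights = 156.7
Volume contributions:
  polymer: 100/0.87 = 114.9425
  filler: 32.7/2.52 = 12.9762
  plasticizer: 19.9/1.01 = 19.7030
  zinc oxide: 4.1/5.6 = 0.7321
Sum of volumes = 148.3538
SG = 156.7 / 148.3538 = 1.056

SG = 1.056


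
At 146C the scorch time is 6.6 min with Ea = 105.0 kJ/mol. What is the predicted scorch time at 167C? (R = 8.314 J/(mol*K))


Convert temperatures: T1 = 146 + 273.15 = 419.15 K, T2 = 167 + 273.15 = 440.15 K
ts2_new = 6.6 * exp(105000 / 8.314 * (1/440.15 - 1/419.15))
1/T2 - 1/T1 = -1.1383e-04
ts2_new = 1.57 min

1.57 min


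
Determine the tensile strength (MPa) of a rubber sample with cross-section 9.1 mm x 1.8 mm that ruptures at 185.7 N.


Area = width * thickness = 9.1 * 1.8 = 16.38 mm^2
TS = force / area = 185.7 / 16.38 = 11.34 MPa

11.34 MPa


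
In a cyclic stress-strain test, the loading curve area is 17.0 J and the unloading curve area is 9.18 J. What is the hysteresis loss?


Hysteresis loss = loading - unloading
= 17.0 - 9.18
= 7.82 J

7.82 J


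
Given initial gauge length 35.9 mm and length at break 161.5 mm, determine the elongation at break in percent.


Elongation = (Lf - L0) / L0 * 100
= (161.5 - 35.9) / 35.9 * 100
= 125.6 / 35.9 * 100
= 349.9%

349.9%


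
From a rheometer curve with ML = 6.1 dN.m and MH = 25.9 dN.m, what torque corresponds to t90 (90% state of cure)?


M90 = ML + 0.9 * (MH - ML)
M90 = 6.1 + 0.9 * (25.9 - 6.1)
M90 = 6.1 + 0.9 * 19.8
M90 = 23.92 dN.m

23.92 dN.m


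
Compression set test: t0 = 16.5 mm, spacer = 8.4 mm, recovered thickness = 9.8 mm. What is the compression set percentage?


CS = (t0 - recovered) / (t0 - ts) * 100
= (16.5 - 9.8) / (16.5 - 8.4) * 100
= 6.7 / 8.1 * 100
= 82.7%

82.7%


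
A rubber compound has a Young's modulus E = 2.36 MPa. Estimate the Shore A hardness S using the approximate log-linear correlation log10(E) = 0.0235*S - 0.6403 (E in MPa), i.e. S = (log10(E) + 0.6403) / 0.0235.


log10(E) = 0.0235*S - 0.6403  =>  S = (log10(E) + 0.6403) / 0.0235
log10(2.36) = 0.372912
S = (0.372912 + 0.6403) / 0.0235 = 1.013212 / 0.0235
S = 43.1

Shore A = 43.1


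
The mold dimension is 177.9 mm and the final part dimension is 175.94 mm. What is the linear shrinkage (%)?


Shrinkage = (mold - part) / mold * 100
= (177.9 - 175.94) / 177.9 * 100
= 1.96 / 177.9 * 100
= 1.1%

1.1%


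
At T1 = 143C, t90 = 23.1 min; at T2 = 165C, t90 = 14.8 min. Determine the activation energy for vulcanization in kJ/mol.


T1 = 416.15 K, T2 = 438.15 K
1/T1 - 1/T2 = 1.2066e-04
ln(t1/t2) = ln(23.1/14.8) = 0.4452
Ea = 8.314 * 0.4452 / 1.2066e-04 = 30677.5388 J/mol
Ea = 30.68 kJ/mol

30.68 kJ/mol


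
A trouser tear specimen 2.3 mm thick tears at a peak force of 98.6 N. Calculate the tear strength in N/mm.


Tear strength = force / thickness
= 98.6 / 2.3
= 42.87 N/mm

42.87 N/mm


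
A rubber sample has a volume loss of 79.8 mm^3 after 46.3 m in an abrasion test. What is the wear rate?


Rate = volume_loss / distance
= 79.8 / 46.3
= 1.724 mm^3/m

1.724 mm^3/m


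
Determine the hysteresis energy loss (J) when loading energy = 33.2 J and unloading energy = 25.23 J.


Hysteresis loss = loading - unloading
= 33.2 - 25.23
= 7.97 J

7.97 J


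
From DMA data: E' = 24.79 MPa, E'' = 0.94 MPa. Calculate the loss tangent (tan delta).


tan delta = E'' / E'
= 0.94 / 24.79
= 0.0379

tan delta = 0.0379


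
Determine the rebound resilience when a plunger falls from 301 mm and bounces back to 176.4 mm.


Resilience = h_rebound / h_drop * 100
= 176.4 / 301 * 100
= 58.6%

58.6%


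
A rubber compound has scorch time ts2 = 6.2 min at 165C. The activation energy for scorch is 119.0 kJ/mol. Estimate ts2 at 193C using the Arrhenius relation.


Convert temperatures: T1 = 165 + 273.15 = 438.15 K, T2 = 193 + 273.15 = 466.15 K
ts2_new = 6.2 * exp(119000 / 8.314 * (1/466.15 - 1/438.15))
1/T2 - 1/T1 = -1.3709e-04
ts2_new = 0.87 min

0.87 min


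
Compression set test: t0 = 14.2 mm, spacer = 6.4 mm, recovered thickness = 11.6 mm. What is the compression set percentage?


CS = (t0 - recovered) / (t0 - ts) * 100
= (14.2 - 11.6) / (14.2 - 6.4) * 100
= 2.6 / 7.8 * 100
= 33.3%

33.3%


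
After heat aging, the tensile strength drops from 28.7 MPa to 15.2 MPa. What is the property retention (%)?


Retention = aged / original * 100
= 15.2 / 28.7 * 100
= 53.0%

53.0%


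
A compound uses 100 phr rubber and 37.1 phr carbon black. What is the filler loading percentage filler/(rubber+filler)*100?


Filler % = filler / (rubber + filler) * 100
= 37.1 / (100 + 37.1) * 100
= 37.1 / 137.1 * 100
= 27.06%

27.06%


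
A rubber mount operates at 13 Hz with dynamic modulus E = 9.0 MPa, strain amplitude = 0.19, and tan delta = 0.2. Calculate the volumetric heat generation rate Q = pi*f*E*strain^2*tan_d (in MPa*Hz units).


Q = pi * f * E * strain^2 * tan_d
= pi * 13 * 9.0 * 0.19^2 * 0.2
= pi * 13 * 9.0 * 0.0361 * 0.2
= 2.6538

Q = 2.6538


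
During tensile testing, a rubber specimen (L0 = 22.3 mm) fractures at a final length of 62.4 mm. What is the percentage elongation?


Elongation = (Lf - L0) / L0 * 100
= (62.4 - 22.3) / 22.3 * 100
= 40.1 / 22.3 * 100
= 179.8%

179.8%


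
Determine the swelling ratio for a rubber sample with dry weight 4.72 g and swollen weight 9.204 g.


Q = W_swollen / W_dry
Q = 9.204 / 4.72
Q = 1.95

Q = 1.95


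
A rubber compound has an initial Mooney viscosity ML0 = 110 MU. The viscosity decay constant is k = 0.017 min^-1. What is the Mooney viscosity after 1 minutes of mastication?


ML = ML0 * exp(-k * t)
ML = 110 * exp(-0.017 * 1)
ML = 110 * 0.9831
ML = 108.15 MU

108.15 MU


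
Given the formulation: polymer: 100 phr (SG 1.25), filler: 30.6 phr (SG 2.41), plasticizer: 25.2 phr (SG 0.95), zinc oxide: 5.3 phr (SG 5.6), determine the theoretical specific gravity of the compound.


Sum of weights = 161.1
Volume contributions:
  polymer: 100/1.25 = 80.0000
  filler: 30.6/2.41 = 12.6971
  plasticizer: 25.2/0.95 = 26.5263
  zinc oxide: 5.3/5.6 = 0.9464
Sum of volumes = 120.1698
SG = 161.1 / 120.1698 = 1.341

SG = 1.341


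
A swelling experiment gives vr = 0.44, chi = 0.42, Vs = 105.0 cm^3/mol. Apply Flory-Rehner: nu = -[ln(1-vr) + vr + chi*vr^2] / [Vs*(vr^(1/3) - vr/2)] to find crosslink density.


ln(1 - vr) = ln(1 - 0.44) = -0.5798
Numerator = -((-0.5798) + 0.44 + 0.42 * 0.44^2) = 0.0585
Denominator = 105.0 * (0.44^(1/3) - 0.44/2) = 56.7620
nu = 0.0585 / 56.7620 = 0.0010 mol/cm^3

0.0010 mol/cm^3


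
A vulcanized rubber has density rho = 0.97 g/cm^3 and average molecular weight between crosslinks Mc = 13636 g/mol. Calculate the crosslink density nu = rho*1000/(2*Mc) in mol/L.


nu = rho * 1000 / (2 * Mc)
nu = 0.97 * 1000 / (2 * 13636)
nu = 970.0 / 27272
nu = 0.0356 mol/L

0.0356 mol/L


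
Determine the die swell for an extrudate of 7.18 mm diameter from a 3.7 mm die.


Die swell ratio = D_extrudate / D_die
= 7.18 / 3.7
= 1.941

Die swell = 1.941


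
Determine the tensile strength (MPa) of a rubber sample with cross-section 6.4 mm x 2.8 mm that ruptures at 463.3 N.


Area = width * thickness = 6.4 * 2.8 = 17.92 mm^2
TS = force / area = 463.3 / 17.92 = 25.85 MPa

25.85 MPa


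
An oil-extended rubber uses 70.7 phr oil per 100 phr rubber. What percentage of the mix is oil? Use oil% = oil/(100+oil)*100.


Oil % = oil / (100 + oil) * 100
= 70.7 / (100 + 70.7) * 100
= 70.7 / 170.7 * 100
= 41.42%

41.42%


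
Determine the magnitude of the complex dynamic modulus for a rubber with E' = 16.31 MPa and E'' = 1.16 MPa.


|E*| = sqrt(E'^2 + E''^2)
= sqrt(16.31^2 + 1.16^2)
= sqrt(266.0161 + 1.3456)
= 16.351 MPa

16.351 MPa


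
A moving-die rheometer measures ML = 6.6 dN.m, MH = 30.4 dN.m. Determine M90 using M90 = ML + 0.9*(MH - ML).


M90 = ML + 0.9 * (MH - ML)
M90 = 6.6 + 0.9 * (30.4 - 6.6)
M90 = 6.6 + 0.9 * 23.8
M90 = 28.02 dN.m

28.02 dN.m


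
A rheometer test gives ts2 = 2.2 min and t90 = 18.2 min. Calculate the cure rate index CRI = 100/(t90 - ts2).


CRI = 100 / (t90 - ts2)
= 100 / (18.2 - 2.2)
= 100 / 16.0
= 6.25 min^-1

6.25 min^-1


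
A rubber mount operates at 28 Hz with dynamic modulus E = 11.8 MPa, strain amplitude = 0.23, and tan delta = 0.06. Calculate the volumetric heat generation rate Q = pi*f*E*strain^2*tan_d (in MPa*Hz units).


Q = pi * f * E * strain^2 * tan_d
= pi * 28 * 11.8 * 0.23^2 * 0.06
= pi * 28 * 11.8 * 0.0529 * 0.06
= 3.2946

Q = 3.2946


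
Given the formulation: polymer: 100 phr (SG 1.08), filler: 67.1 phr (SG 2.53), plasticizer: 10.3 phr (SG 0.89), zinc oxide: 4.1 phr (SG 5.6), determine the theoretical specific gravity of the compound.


Sum of weights = 181.5
Volume contributions:
  polymer: 100/1.08 = 92.5926
  filler: 67.1/2.53 = 26.5217
  plasticizer: 10.3/0.89 = 11.5730
  zinc oxide: 4.1/5.6 = 0.7321
Sum of volumes = 131.4195
SG = 181.5 / 131.4195 = 1.381

SG = 1.381


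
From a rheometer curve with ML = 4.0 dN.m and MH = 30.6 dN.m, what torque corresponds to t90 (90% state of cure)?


M90 = ML + 0.9 * (MH - ML)
M90 = 4.0 + 0.9 * (30.6 - 4.0)
M90 = 4.0 + 0.9 * 26.6
M90 = 27.94 dN.m

27.94 dN.m


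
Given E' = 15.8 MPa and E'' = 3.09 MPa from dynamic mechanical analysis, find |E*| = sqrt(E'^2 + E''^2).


|E*| = sqrt(E'^2 + E''^2)
= sqrt(15.8^2 + 3.09^2)
= sqrt(249.6400 + 9.5481)
= 16.099 MPa

16.099 MPa


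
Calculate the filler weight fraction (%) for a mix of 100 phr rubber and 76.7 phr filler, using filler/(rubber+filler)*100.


Filler % = filler / (rubber + filler) * 100
= 76.7 / (100 + 76.7) * 100
= 76.7 / 176.7 * 100
= 43.41%

43.41%


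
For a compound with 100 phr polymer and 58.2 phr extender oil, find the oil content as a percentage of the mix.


Oil % = oil / (100 + oil) * 100
= 58.2 / (100 + 58.2) * 100
= 58.2 / 158.2 * 100
= 36.79%

36.79%


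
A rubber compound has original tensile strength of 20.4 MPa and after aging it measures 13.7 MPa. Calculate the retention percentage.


Retention = aged / original * 100
= 13.7 / 20.4 * 100
= 67.2%

67.2%


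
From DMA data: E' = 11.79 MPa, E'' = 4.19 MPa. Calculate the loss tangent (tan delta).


tan delta = E'' / E'
= 4.19 / 11.79
= 0.3554

tan delta = 0.3554


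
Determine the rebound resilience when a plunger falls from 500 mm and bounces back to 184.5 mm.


Resilience = h_rebound / h_drop * 100
= 184.5 / 500 * 100
= 36.9%

36.9%


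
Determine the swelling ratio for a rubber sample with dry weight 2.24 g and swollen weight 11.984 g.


Q = W_swollen / W_dry
Q = 11.984 / 2.24
Q = 5.35

Q = 5.35


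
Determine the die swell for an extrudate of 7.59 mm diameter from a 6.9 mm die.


Die swell ratio = D_extrudate / D_die
= 7.59 / 6.9
= 1.1

Die swell = 1.1


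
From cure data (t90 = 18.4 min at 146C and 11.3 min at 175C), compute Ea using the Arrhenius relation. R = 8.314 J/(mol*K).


T1 = 419.15 K, T2 = 448.15 K
1/T1 - 1/T2 = 1.5439e-04
ln(t1/t2) = ln(18.4/11.3) = 0.4875
Ea = 8.314 * 0.4875 / 1.5439e-04 = 26255.6164 J/mol
Ea = 26.26 kJ/mol

26.26 kJ/mol


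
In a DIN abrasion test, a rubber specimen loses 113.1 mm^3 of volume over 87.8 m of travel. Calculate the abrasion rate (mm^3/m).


Rate = volume_loss / distance
= 113.1 / 87.8
= 1.288 mm^3/m

1.288 mm^3/m


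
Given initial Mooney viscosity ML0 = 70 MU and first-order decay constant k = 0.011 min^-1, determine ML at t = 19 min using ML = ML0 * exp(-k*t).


ML = ML0 * exp(-k * t)
ML = 70 * exp(-0.011 * 19)
ML = 70 * 0.8114
ML = 56.8 MU

56.8 MU


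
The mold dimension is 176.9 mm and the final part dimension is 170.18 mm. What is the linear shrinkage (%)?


Shrinkage = (mold - part) / mold * 100
= (176.9 - 170.18) / 176.9 * 100
= 6.72 / 176.9 * 100
= 3.8%

3.8%


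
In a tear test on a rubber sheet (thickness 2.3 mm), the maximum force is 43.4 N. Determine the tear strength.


Tear strength = force / thickness
= 43.4 / 2.3
= 18.87 N/mm

18.87 N/mm


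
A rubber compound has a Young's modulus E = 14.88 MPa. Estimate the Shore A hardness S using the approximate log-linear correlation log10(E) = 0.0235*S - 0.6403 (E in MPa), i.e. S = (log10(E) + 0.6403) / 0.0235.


log10(E) = 0.0235*S - 0.6403  =>  S = (log10(E) + 0.6403) / 0.0235
log10(14.88) = 1.172603
S = (1.172603 + 0.6403) / 0.0235 = 1.812903 / 0.0235
S = 77.1

Shore A = 77.1


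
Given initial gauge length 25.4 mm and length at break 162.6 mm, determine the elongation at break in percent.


Elongation = (Lf - L0) / L0 * 100
= (162.6 - 25.4) / 25.4 * 100
= 137.2 / 25.4 * 100
= 540.2%

540.2%


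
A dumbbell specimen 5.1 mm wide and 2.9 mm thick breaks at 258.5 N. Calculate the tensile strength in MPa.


Area = width * thickness = 5.1 * 2.9 = 14.79 mm^2
TS = force / area = 258.5 / 14.79 = 17.48 MPa

17.48 MPa


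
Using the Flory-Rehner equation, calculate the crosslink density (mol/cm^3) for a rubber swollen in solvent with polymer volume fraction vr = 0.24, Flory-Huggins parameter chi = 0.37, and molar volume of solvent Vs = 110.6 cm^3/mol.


ln(1 - vr) = ln(1 - 0.24) = -0.2744
Numerator = -((-0.2744) + 0.24 + 0.37 * 0.24^2) = 0.0131
Denominator = 110.6 * (0.24^(1/3) - 0.24/2) = 55.4600
nu = 0.0131 / 55.4600 = 2.3665e-04 mol/cm^3

2.3665e-04 mol/cm^3


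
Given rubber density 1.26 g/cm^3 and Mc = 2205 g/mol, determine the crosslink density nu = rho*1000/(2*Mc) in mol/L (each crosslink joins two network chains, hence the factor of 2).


nu = rho * 1000 / (2 * Mc)
nu = 1.26 * 1000 / (2 * 2205)
nu = 1260.0 / 4410
nu = 0.2857 mol/L

0.2857 mol/L


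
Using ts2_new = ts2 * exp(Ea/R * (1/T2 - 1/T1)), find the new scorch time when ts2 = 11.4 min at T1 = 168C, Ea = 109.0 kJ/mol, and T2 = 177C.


Convert temperatures: T1 = 168 + 273.15 = 441.15 K, T2 = 177 + 273.15 = 450.15 K
ts2_new = 11.4 * exp(109000 / 8.314 * (1/450.15 - 1/441.15))
1/T2 - 1/T1 = -4.5321e-05
ts2_new = 6.29 min

6.29 min


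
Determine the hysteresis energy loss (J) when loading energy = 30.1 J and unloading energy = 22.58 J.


Hysteresis loss = loading - unloading
= 30.1 - 22.58
= 7.52 J

7.52 J


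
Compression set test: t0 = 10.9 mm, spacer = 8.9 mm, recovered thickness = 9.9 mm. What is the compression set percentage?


CS = (t0 - recovered) / (t0 - ts) * 100
= (10.9 - 9.9) / (10.9 - 8.9) * 100
= 1.0 / 2.0 * 100
= 50.0%

50.0%


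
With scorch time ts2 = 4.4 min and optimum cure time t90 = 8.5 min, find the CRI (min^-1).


CRI = 100 / (t90 - ts2)
= 100 / (8.5 - 4.4)
= 100 / 4.1
= 24.39 min^-1

24.39 min^-1


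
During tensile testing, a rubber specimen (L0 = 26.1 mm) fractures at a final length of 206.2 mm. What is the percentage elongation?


Elongation = (Lf - L0) / L0 * 100
= (206.2 - 26.1) / 26.1 * 100
= 180.1 / 26.1 * 100
= 690.0%

690.0%


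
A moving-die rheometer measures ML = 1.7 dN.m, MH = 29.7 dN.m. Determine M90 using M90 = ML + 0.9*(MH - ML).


M90 = ML + 0.9 * (MH - ML)
M90 = 1.7 + 0.9 * (29.7 - 1.7)
M90 = 1.7 + 0.9 * 28.0
M90 = 26.9 dN.m

26.9 dN.m


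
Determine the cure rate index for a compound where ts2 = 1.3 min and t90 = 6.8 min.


CRI = 100 / (t90 - ts2)
= 100 / (6.8 - 1.3)
= 100 / 5.5
= 18.18 min^-1

18.18 min^-1


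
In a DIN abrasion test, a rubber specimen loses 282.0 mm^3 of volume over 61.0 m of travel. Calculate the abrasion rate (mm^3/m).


Rate = volume_loss / distance
= 282.0 / 61.0
= 4.623 mm^3/m

4.623 mm^3/m


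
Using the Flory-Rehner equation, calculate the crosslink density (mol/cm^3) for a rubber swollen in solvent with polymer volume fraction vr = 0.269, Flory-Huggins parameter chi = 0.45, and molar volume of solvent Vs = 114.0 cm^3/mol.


ln(1 - vr) = ln(1 - 0.269) = -0.3133
Numerator = -((-0.3133) + 0.269 + 0.45 * 0.269^2) = 0.0118
Denominator = 114.0 * (0.269^(1/3) - 0.269/2) = 58.2576
nu = 0.0118 / 58.2576 = 2.0219e-04 mol/cm^3

2.0219e-04 mol/cm^3


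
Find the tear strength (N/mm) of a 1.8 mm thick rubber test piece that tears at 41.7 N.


Tear strength = force / thickness
= 41.7 / 1.8
= 23.17 N/mm

23.17 N/mm


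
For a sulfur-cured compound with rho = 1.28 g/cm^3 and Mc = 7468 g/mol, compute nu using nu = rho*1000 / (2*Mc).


nu = rho * 1000 / (2 * Mc)
nu = 1.28 * 1000 / (2 * 7468)
nu = 1280.0 / 14936
nu = 0.0857 mol/L

0.0857 mol/L


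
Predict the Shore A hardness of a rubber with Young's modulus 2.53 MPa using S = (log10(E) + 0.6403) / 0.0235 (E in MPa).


log10(E) = 0.0235*S - 0.6403  =>  S = (log10(E) + 0.6403) / 0.0235
log10(2.53) = 0.403121
S = (0.403121 + 0.6403) / 0.0235 = 1.043421 / 0.0235
S = 44.4

Shore A = 44.4


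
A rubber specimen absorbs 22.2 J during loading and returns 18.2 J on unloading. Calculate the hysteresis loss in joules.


Hysteresis loss = loading - unloading
= 22.2 - 18.2
= 4.0 J

4.0 J


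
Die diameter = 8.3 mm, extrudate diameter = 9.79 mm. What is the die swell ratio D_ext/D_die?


Die swell ratio = D_extrudate / D_die
= 9.79 / 8.3
= 1.18

Die swell = 1.18


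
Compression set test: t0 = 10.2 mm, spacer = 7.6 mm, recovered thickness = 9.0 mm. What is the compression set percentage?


CS = (t0 - recovered) / (t0 - ts) * 100
= (10.2 - 9.0) / (10.2 - 7.6) * 100
= 1.2 / 2.6 * 100
= 46.2%

46.2%


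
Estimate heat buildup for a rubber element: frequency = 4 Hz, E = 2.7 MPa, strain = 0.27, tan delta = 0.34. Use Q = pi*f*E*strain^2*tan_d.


Q = pi * f * E * strain^2 * tan_d
= pi * 4 * 2.7 * 0.27^2 * 0.34
= pi * 4 * 2.7 * 0.0729 * 0.34
= 0.8410

Q = 0.8410


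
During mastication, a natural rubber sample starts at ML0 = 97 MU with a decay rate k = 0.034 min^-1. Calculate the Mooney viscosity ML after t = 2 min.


ML = ML0 * exp(-k * t)
ML = 97 * exp(-0.034 * 2)
ML = 97 * 0.9343
ML = 90.62 MU

90.62 MU


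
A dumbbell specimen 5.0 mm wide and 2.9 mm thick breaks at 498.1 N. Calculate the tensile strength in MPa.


Area = width * thickness = 5.0 * 2.9 = 14.5 mm^2
TS = force / area = 498.1 / 14.5 = 34.35 MPa

34.35 MPa


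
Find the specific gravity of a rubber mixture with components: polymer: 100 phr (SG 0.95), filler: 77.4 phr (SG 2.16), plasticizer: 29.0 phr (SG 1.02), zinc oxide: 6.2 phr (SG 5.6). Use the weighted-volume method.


Sum of weights = 212.6
Volume contributions:
  polymer: 100/0.95 = 105.2632
  filler: 77.4/2.16 = 35.8333
  plasticizer: 29.0/1.02 = 28.4314
  zinc oxide: 6.2/5.6 = 1.1071
Sum of volumes = 170.6350
SG = 212.6 / 170.6350 = 1.246

SG = 1.246


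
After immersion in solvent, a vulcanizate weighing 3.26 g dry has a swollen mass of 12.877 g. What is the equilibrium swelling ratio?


Q = W_swollen / W_dry
Q = 12.877 / 3.26
Q = 3.95

Q = 3.95


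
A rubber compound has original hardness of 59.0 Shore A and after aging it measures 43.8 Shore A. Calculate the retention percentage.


Retention = aged / original * 100
= 43.8 / 59.0 * 100
= 74.2%

74.2%


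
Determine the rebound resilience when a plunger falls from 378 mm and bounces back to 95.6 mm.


Resilience = h_rebound / h_drop * 100
= 95.6 / 378 * 100
= 25.3%

25.3%


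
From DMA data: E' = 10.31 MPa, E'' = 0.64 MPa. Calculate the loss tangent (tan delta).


tan delta = E'' / E'
= 0.64 / 10.31
= 0.0621

tan delta = 0.0621


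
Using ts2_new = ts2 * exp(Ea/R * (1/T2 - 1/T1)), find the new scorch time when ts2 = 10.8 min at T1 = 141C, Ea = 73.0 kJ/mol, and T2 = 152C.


Convert temperatures: T1 = 141 + 273.15 = 414.15 K, T2 = 152 + 273.15 = 425.15 K
ts2_new = 10.8 * exp(73000 / 8.314 * (1/425.15 - 1/414.15))
1/T2 - 1/T1 = -6.2473e-05
ts2_new = 6.24 min

6.24 min


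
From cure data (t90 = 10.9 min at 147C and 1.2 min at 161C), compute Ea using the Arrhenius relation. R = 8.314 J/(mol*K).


T1 = 420.15 K, T2 = 434.15 K
1/T1 - 1/T2 = 7.6751e-05
ln(t1/t2) = ln(10.9/1.2) = 2.2064
Ea = 8.314 * 2.2064 / 7.6751e-05 = 239011.3486 J/mol
Ea = 239.01 kJ/mol

239.01 kJ/mol


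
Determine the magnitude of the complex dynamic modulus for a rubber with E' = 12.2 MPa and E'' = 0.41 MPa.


|E*| = sqrt(E'^2 + E''^2)
= sqrt(12.2^2 + 0.41^2)
= sqrt(148.8400 + 0.1681)
= 12.207 MPa

12.207 MPa
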